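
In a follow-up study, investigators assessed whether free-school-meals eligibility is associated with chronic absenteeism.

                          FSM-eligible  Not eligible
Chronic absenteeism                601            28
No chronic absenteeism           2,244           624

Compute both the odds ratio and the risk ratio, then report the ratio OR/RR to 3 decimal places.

1.213

Reading the table with exposure as columns: a = 601 (FSM-eligible, case), b = 2244 (FSM-eligible, non-case), c = 28 (Not eligible, case), d = 624.
OR = (601·624)/(2244·28) = 375024/62832 = 5.96868
Risk in exposed = 601/2845 = 0.21125; risk in unexposed = 28/652 = 0.04294; RR = 4.91906
OR/RR = 5.96868 / 4.91906 = 1.21338
The outcome is not rare, so the OR lies further from 1 than the RR.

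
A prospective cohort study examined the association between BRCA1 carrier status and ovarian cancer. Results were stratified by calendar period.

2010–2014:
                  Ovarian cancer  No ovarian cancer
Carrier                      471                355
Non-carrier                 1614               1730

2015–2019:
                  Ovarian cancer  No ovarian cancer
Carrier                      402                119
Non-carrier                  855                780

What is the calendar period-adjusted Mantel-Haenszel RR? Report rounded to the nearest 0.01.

RR_MH = Σ(aᵢ·n₀ᵢ/nᵢ) / Σ(cᵢ·n₁ᵢ/nᵢ), with n₁ᵢ = aᵢ+bᵢ (exposed), n₀ᵢ = cᵢ+dᵢ (unexposed), nᵢ = n₁ᵢ+n₀ᵢ.
Stratum 1 (2010–2014): n₁ = 826, n₀ = 3344, n = 4170; a·n₀/n = 471·3344/4170 = 377.7036; c·n₁/n = 1614·826/4170 = 319.7036
Stratum 2 (2015–2019): n₁ = 521, n₀ = 1635, n = 2156; a·n₀/n = 402·1635/2156 = 304.8562; c·n₁/n = 855·521/2156 = 206.6118
RR_MH = (377.7036 + 304.8562) / (319.7036 + 206.6118) = 682.5598 / 526.3154 = 1.29686

1.30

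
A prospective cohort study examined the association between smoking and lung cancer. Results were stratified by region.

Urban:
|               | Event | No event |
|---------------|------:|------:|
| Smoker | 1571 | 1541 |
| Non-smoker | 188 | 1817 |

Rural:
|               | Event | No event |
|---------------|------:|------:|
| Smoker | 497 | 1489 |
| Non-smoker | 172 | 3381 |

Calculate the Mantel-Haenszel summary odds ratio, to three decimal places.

OR_MH = Σ(aᵢdᵢ/nᵢ) / Σ(bᵢcᵢ/nᵢ), where nᵢ is the stratum total.
Stratum 1 (Urban): n = 5117; a·d/n = 1571·1817/5117 = 557.8478; b·c/n = 1541·188/5117 = 56.6168
Stratum 2 (Rural): n = 5539; a·d/n = 497·3381/5539 = 303.3683; b·c/n = 1489·172/5539 = 46.2372
OR_MH = (557.8478 + 303.3683) / (56.6168 + 46.2372) = 861.2161 / 102.8540 = 8.37319

8.373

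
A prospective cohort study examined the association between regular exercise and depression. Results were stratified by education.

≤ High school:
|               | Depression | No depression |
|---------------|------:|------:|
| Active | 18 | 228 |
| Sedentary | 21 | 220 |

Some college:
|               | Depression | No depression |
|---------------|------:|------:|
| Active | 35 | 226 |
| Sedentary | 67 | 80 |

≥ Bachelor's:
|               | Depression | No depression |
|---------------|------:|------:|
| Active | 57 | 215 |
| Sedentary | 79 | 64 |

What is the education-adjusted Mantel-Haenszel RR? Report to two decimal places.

0.39

RR_MH = Σ(aᵢ·n₀ᵢ/nᵢ) / Σ(cᵢ·n₁ᵢ/nᵢ), with n₁ᵢ = aᵢ+bᵢ (exposed), n₀ᵢ = cᵢ+dᵢ (unexposed), nᵢ = n₁ᵢ+n₀ᵢ.
Stratum 1 (≤ High school): n₁ = 246, n₀ = 241, n = 487; a·n₀/n = 18·241/487 = 8.9076; c·n₁/n = 21·246/487 = 10.6078
Stratum 2 (Some college): n₁ = 261, n₀ = 147, n = 408; a·n₀/n = 35·147/408 = 12.6103; c·n₁/n = 67·261/408 = 42.8603
Stratum 3 (≥ Bachelor's): n₁ = 272, n₀ = 143, n = 415; a·n₀/n = 57·143/415 = 19.6410; c·n₁/n = 79·272/415 = 51.7783
RR_MH = (8.9076 + 12.6103 + 19.6410) / (10.6078 + 42.8603 + 51.7783) = 41.1589 / 105.2464 = 0.39107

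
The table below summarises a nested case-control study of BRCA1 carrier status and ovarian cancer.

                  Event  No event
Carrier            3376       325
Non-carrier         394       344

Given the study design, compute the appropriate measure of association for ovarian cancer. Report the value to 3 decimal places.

Cells: a = 3376, b = 325, c = 394, d = 344.
This is a nested case-control study: participants were sampled on outcome status, so risks in the source population cannot be estimated directly — relative risk is not valid here. The odds ratio is the appropriate measure.
OR = (a·d)/(b·c) = (3376 × 344) / (325 × 394) = 1161344 / 128050 = 9.06946

9.069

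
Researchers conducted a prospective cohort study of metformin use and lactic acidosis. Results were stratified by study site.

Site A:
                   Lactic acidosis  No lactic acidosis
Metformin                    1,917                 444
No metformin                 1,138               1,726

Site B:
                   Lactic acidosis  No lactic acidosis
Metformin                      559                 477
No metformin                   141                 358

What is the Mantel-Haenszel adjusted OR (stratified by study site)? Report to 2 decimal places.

5.43

OR_MH = Σ(aᵢdᵢ/nᵢ) / Σ(bᵢcᵢ/nᵢ), where nᵢ is the stratum total.
Stratum 1 (Site A): n = 5225; a·d/n = 1917·1726/5225 = 633.2521; b·c/n = 444·1138/5225 = 96.7028
Stratum 2 (Site B): n = 1535; a·d/n = 559·358/1535 = 130.3726; b·c/n = 477·141/1535 = 43.8156
OR_MH = (633.2521 + 130.3726) / (96.7028 + 43.8156) = 763.6247 / 140.5184 = 5.43434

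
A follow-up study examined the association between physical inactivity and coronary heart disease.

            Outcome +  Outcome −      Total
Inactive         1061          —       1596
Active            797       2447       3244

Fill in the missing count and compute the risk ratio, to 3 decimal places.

2.706

The missing cell is in the exposed row: 1596 − 1061 = 535.
So a = 1061, b = 535, c = 797, d = 2447.
RR = [a/(a+b)] / [c/(c+d)] = (1061/1596) / (797/3244) = 0.66479/0.24568 = 2.70586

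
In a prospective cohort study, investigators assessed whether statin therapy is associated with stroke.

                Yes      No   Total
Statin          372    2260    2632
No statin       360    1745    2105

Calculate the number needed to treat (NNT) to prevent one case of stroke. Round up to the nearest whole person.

Risk in treated group = 372/2632 = 0.14134; risk in control = 360/2105 = 0.17102.
Absolute risk reduction = 0.17102 − 0.14134 = 0.02968
NNT = 1 / ARR = 1 / 0.02968 = 33.688 → round up → 34

34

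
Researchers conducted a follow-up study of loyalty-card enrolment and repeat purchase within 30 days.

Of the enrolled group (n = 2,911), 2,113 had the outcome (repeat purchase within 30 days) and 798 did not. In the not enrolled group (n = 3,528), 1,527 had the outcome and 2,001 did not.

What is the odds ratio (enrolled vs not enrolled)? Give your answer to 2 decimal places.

From the description: a = 2113, b = 798, c = 1527, d = 2001.
OR = (a·d)/(b·c) = (2113 × 2001) / (798 × 1527) = 4228113 / 1218546 = 3.46980
The odds of repeat purchase within 30 days are about 3.47 times as high in the enrolled group.

3.47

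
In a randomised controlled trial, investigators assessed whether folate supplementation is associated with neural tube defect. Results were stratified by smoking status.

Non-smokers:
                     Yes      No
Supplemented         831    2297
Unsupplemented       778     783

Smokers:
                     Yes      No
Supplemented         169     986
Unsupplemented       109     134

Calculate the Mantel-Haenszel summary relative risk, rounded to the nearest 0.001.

0.502

RR_MH = Σ(aᵢ·n₀ᵢ/nᵢ) / Σ(cᵢ·n₁ᵢ/nᵢ), with n₁ᵢ = aᵢ+bᵢ (exposed), n₀ᵢ = cᵢ+dᵢ (unexposed), nᵢ = n₁ᵢ+n₀ᵢ.
Stratum 1 (Non-smokers): n₁ = 3128, n₀ = 1561, n = 4689; a·n₀/n = 831·1561/4689 = 276.6456; c·n₁/n = 778·3128/4689 = 518.9985
Stratum 2 (Smokers): n₁ = 1155, n₀ = 243, n = 1398; a·n₀/n = 169·243/1398 = 29.3755; c·n₁/n = 109·1155/1398 = 90.0536
RR_MH = (276.6456 + 29.3755) / (518.9985 + 90.0536) = 306.0211 / 609.0522 = 0.50245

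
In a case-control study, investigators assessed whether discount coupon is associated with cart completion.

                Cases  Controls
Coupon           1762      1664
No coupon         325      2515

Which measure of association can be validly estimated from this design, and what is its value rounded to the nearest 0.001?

Cells: a = 1762, b = 1664, c = 325, d = 2515.
This is a case-control study: participants were sampled on outcome status, so risks in the source population cannot be estimated directly — relative risk is not valid here. The odds ratio is the appropriate measure.
OR = (a·d)/(b·c) = (1762 × 2515) / (1664 × 325) = 4431430 / 540800 = 8.19421

8.194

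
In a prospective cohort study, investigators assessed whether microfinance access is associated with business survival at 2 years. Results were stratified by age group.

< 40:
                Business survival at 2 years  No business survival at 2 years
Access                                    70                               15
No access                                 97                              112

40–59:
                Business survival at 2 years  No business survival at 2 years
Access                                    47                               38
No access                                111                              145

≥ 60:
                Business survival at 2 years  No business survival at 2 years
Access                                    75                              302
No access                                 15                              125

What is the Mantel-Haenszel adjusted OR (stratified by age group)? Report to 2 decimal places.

2.48

OR_MH = Σ(aᵢdᵢ/nᵢ) / Σ(bᵢcᵢ/nᵢ), where nᵢ is the stratum total.
Stratum 1 (< 40): n = 294; a·d/n = 70·112/294 = 26.6667; b·c/n = 15·97/294 = 4.9490
Stratum 2 (40–59): n = 341; a·d/n = 47·145/341 = 19.9853; b·c/n = 38·111/341 = 12.3695
Stratum 3 (≥ 60): n = 517; a·d/n = 75·125/517 = 18.1335; b·c/n = 302·15/517 = 8.7621
OR_MH = (26.6667 + 19.9853 + 18.1335) / (4.9490 + 12.3695 + 8.7621) = 64.7855 / 26.0806 = 2.48405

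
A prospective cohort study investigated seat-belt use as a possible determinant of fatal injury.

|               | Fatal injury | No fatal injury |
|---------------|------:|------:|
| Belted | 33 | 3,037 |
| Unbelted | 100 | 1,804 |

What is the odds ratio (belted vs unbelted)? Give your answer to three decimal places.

Cells: a = 33, b = 3037, c = 100, d = 1804.
OR = (a·d)/(b·c) = (33 × 1804) / (3037 × 100) = 59532 / 303700 = 0.19602
Exposure is associated with lower odds of fatal injury (OR = 0.20 < 1).

0.196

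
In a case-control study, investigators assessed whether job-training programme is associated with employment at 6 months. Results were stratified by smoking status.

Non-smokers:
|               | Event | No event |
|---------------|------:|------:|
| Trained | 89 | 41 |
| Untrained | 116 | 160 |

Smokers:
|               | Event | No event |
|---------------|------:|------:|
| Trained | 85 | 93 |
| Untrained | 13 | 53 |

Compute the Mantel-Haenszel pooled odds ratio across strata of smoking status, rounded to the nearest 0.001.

3.212

OR_MH = Σ(aᵢdᵢ/nᵢ) / Σ(bᵢcᵢ/nᵢ), where nᵢ is the stratum total.
Stratum 1 (Non-smokers): n = 406; a·d/n = 89·160/406 = 35.0739; b·c/n = 41·116/406 = 11.7143
Stratum 2 (Smokers): n = 244; a·d/n = 85·53/244 = 18.4631; b·c/n = 93·13/244 = 4.9549
OR_MH = (35.0739 + 18.4631) / (11.7143 + 4.9549) = 53.5370 / 16.6692 = 3.21173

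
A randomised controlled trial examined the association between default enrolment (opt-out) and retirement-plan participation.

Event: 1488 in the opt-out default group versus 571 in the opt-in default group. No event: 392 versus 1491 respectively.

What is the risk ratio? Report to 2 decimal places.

From the description: a = 1488, b = 392, c = 571, d = 1491.
Risk in exposed = 1488/1880 = 0.79149; risk in unexposed = 571/2062 = 0.27692.
RR = 0.79149 / 0.27692 = 2.85823
The risk among the exposed is 2.86 times that among the unexposed.

2.86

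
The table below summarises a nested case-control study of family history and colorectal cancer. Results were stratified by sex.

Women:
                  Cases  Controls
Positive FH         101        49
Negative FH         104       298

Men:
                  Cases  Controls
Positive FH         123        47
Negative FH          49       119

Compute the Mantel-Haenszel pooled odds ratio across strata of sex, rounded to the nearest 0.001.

OR_MH = Σ(aᵢdᵢ/nᵢ) / Σ(bᵢcᵢ/nᵢ), where nᵢ is the stratum total.
Stratum 1 (Women): n = 552; a·d/n = 101·298/552 = 54.5254; b·c/n = 49·104/552 = 9.2319
Stratum 2 (Men): n = 338; a·d/n = 123·119/338 = 43.3047; b·c/n = 47·49/338 = 6.8136
OR_MH = (54.5254 + 43.3047) / (9.2319 + 6.8136) = 97.8301 / 16.0455 = 6.09704

6.097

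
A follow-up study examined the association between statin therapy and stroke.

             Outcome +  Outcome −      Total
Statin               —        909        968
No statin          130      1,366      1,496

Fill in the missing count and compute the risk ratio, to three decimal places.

The missing cell is in the exposed row: 968 − 909 = 59.
So a = 59, b = 909, c = 130, d = 1366.
RR = [a/(a+b)] / [c/(c+d)] = (59/968) / (130/1496) = 0.06095/0.08690 = 0.70140

0.701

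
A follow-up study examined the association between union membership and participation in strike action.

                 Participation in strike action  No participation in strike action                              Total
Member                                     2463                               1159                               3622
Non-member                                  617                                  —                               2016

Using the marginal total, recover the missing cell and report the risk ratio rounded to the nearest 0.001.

The missing cell is in the unexposed row: 2016 − 617 = 1399.
So a = 2463, b = 1159, c = 617, d = 1399.
RR = [a/(a+b)] / [c/(c+d)] = (2463/3622) / (617/2016) = 0.68001/0.30605 = 2.22188

2.222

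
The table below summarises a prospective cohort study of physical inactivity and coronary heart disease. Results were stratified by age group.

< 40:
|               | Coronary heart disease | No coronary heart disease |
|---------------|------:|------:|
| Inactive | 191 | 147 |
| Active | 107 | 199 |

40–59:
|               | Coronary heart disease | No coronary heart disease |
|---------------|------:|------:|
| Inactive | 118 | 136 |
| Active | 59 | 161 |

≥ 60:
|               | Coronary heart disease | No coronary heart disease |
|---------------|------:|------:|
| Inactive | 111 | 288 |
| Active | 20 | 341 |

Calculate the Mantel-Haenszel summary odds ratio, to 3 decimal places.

OR_MH = Σ(aᵢdᵢ/nᵢ) / Σ(bᵢcᵢ/nᵢ), where nᵢ is the stratum total.
Stratum 1 (< 40): n = 644; a·d/n = 191·199/644 = 59.0202; b·c/n = 147·107/644 = 24.4239
Stratum 2 (40–59): n = 474; a·d/n = 118·161/474 = 40.0802; b·c/n = 136·59/474 = 16.9283
Stratum 3 (≥ 60): n = 760; a·d/n = 111·341/760 = 49.8039; b·c/n = 288·20/760 = 7.5789
OR_MH = (59.0202 + 40.0802 + 49.8039) / (24.4239 + 16.9283 + 7.5789) = 148.9043 / 48.9311 = 3.04314

3.043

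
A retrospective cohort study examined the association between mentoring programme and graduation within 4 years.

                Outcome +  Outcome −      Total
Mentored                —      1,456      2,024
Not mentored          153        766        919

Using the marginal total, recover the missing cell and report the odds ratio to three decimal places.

The missing cell is in the exposed row: 2024 − 1456 = 568.
So a = 568, b = 1456, c = 153, d = 766.
OR = (a·d)/(b·c) = (568 × 766) / (1456 × 153) = 435088 / 222768 = 1.95310

1.953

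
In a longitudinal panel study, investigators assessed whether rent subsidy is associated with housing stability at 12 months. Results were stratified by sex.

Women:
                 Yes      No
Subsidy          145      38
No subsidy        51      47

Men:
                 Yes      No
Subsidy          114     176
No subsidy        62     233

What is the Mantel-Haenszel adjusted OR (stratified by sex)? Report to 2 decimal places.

OR_MH = Σ(aᵢdᵢ/nᵢ) / Σ(bᵢcᵢ/nᵢ), where nᵢ is the stratum total.
Stratum 1 (Women): n = 281; a·d/n = 145·47/281 = 24.2527; b·c/n = 38·51/281 = 6.8968
Stratum 2 (Men): n = 585; a·d/n = 114·233/585 = 45.4051; b·c/n = 176·62/585 = 18.6530
OR_MH = (24.2527 + 45.4051) / (6.8968 + 18.6530) = 69.6578 / 25.5498 = 2.72636

2.73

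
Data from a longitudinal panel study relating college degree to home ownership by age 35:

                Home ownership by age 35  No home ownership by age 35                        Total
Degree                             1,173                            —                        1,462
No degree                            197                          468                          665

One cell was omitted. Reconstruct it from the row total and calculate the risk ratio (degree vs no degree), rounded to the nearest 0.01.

The missing cell is in the exposed row: 1462 − 1173 = 289.
So a = 1173, b = 289, c = 197, d = 468.
RR = [a/(a+b)] / [c/(c+d)] = (1173/1462) / (197/665) = 0.80233/0.29624 = 2.70836

2.71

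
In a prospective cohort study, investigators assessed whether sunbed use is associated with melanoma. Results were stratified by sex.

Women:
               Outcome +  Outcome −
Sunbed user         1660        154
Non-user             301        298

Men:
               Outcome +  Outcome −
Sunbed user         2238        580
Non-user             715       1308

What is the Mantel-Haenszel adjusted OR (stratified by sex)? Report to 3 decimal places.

OR_MH = Σ(aᵢdᵢ/nᵢ) / Σ(bᵢcᵢ/nᵢ), where nᵢ is the stratum total.
Stratum 1 (Women): n = 2413; a·d/n = 1660·298/2413 = 205.0062; b·c/n = 154·301/2413 = 19.2101
Stratum 2 (Men): n = 4841; a·d/n = 2238·1308/4841 = 604.6899; b·c/n = 580·715/4841 = 85.6641
OR_MH = (205.0062 + 604.6899) / (19.2101 + 85.6641) = 809.6962 / 104.8742 = 7.72064

7.721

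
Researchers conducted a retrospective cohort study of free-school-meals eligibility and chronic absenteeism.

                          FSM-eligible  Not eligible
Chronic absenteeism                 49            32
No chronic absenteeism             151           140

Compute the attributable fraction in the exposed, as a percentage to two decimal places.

24.06

Reading the table with exposure as columns: a = 49 (FSM-eligible, case), b = 151 (FSM-eligible, non-case), c = 32 (Not eligible, case), d = 140.
Risk in exposed = 49/200 = 0.24500; risk in unexposed = 32/172 = 0.18605.
RR = 0.24500/0.18605 = 1.31688
AR% = (RR − 1)/RR × 100 = (1.31688 − 1)/1.31688 × 100 = 24.0626%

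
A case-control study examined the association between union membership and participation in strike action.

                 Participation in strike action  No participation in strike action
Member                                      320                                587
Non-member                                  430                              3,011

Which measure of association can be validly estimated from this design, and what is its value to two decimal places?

Cells: a = 320, b = 587, c = 430, d = 3011.
This is a case-control study: participants were sampled on outcome status, so risks in the source population cannot be estimated directly — relative risk is not valid here. The odds ratio is the appropriate measure.
OR = (a·d)/(b·c) = (320 × 3011) / (587 × 430) = 963520 / 252410 = 3.81728

3.82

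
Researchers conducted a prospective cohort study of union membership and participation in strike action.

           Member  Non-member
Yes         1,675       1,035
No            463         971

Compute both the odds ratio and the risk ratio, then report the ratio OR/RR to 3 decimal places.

Reading the table with exposure as columns: a = 1675 (Member, case), b = 463 (Member, non-case), c = 1035 (Non-member, case), d = 971.
OR = (1675·971)/(463·1035) = 1626425/479205 = 3.39401
Risk in exposed = 1675/2138 = 0.78344; risk in unexposed = 1035/2006 = 0.51595; RR = 1.51844
OR/RR = 3.39401 / 1.51844 = 2.23519
The outcome is not rare, so the OR lies further from 1 than the RR.

2.235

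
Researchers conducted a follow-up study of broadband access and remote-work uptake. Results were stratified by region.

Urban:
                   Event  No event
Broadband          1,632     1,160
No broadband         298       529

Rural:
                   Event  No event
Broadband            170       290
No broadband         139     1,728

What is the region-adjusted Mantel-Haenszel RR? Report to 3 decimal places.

1.979

RR_MH = Σ(aᵢ·n₀ᵢ/nᵢ) / Σ(cᵢ·n₁ᵢ/nᵢ), with n₁ᵢ = aᵢ+bᵢ (exposed), n₀ᵢ = cᵢ+dᵢ (unexposed), nᵢ = n₁ᵢ+n₀ᵢ.
Stratum 1 (Urban): n₁ = 2792, n₀ = 827, n = 3619; a·n₀/n = 1632·827/3619 = 372.9384; c·n₁/n = 298·2792/3619 = 229.9022
Stratum 2 (Rural): n₁ = 460, n₀ = 1867, n = 2327; a·n₀/n = 170·1867/2327 = 136.3945; c·n₁/n = 139·460/2327 = 27.4774
RR_MH = (372.9384 + 136.3945) / (229.9022 + 27.4774) = 509.3329 / 257.3796 = 1.97892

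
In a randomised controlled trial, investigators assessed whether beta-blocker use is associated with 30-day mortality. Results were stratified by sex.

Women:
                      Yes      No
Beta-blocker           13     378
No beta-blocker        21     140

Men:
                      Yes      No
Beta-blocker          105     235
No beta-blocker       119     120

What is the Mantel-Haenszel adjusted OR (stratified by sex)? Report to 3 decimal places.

OR_MH = Σ(aᵢdᵢ/nᵢ) / Σ(bᵢcᵢ/nᵢ), where nᵢ is the stratum total.
Stratum 1 (Women): n = 552; a·d/n = 13·140/552 = 3.2971; b·c/n = 378·21/552 = 14.3804
Stratum 2 (Men): n = 579; a·d/n = 105·120/579 = 21.7617; b·c/n = 235·119/579 = 48.2988
OR_MH = (3.2971 + 21.7617) / (14.3804 + 48.2988) = 25.0588 / 62.6792 = 0.39979

0.400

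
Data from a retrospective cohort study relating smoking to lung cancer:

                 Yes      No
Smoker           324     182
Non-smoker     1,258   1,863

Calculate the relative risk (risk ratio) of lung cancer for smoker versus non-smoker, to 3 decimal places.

Cells: a = 324, b = 182, c = 1258, d = 1863.
Risk in exposed = 324/506 = 0.64032; risk in unexposed = 1258/3121 = 0.40308.
RR = 0.64032 / 0.40308 = 1.58857
The risk among the exposed is 1.59 times that among the unexposed.

1.589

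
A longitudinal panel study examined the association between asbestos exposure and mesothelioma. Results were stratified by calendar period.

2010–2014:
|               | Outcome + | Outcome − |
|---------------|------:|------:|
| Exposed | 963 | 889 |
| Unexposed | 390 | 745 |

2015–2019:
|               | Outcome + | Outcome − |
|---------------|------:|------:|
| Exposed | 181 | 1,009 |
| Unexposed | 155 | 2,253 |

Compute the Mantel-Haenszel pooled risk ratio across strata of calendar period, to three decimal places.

1.662

RR_MH = Σ(aᵢ·n₀ᵢ/nᵢ) / Σ(cᵢ·n₁ᵢ/nᵢ), with n₁ᵢ = aᵢ+bᵢ (exposed), n₀ᵢ = cᵢ+dᵢ (unexposed), nᵢ = n₁ᵢ+n₀ᵢ.
Stratum 1 (2010–2014): n₁ = 1852, n₀ = 1135, n = 2987; a·n₀/n = 963·1135/2987 = 365.9207; c·n₁/n = 390·1852/2987 = 241.8078
Stratum 2 (2015–2019): n₁ = 1190, n₀ = 2408, n = 3598; a·n₀/n = 181·2408/3598 = 121.1362; c·n₁/n = 155·1190/3598 = 51.2646
RR_MH = (365.9207 + 121.1362) / (241.8078 + 51.2646) = 487.0568 / 293.0724 = 1.66190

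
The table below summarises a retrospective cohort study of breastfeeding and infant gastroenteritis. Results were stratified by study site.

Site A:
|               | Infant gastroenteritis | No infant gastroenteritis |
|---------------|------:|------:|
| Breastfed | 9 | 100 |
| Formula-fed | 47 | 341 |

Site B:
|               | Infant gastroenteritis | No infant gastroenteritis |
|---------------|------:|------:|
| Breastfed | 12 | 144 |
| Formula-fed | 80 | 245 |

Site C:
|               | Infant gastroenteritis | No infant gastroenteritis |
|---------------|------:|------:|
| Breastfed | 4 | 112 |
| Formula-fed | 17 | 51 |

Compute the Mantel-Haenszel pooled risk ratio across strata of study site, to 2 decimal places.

0.35

RR_MH = Σ(aᵢ·n₀ᵢ/nᵢ) / Σ(cᵢ·n₁ᵢ/nᵢ), with n₁ᵢ = aᵢ+bᵢ (exposed), n₀ᵢ = cᵢ+dᵢ (unexposed), nᵢ = n₁ᵢ+n₀ᵢ.
Stratum 1 (Site A): n₁ = 109, n₀ = 388, n = 497; a·n₀/n = 9·388/497 = 7.0262; c·n₁/n = 47·109/497 = 10.3078
Stratum 2 (Site B): n₁ = 156, n₀ = 325, n = 481; a·n₀/n = 12·325/481 = 8.1081; c·n₁/n = 80·156/481 = 25.9459
Stratum 3 (Site C): n₁ = 116, n₀ = 68, n = 184; a·n₀/n = 4·68/184 = 1.4783; c·n₁/n = 17·116/184 = 10.7174
RR_MH = (7.0262 + 8.1081 + 1.4783) / (10.3078 + 25.9459 + 10.7174) = 16.6125 / 46.9712 = 0.35367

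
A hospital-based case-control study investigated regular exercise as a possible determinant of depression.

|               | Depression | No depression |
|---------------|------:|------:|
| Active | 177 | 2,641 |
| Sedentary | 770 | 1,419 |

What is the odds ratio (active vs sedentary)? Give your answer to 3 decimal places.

Cells: a = 177, b = 2641, c = 770, d = 1419.
OR = (a·d)/(b·c) = (177 × 1419) / (2641 × 770) = 251163 / 2033570 = 0.12351
Exposure is associated with lower odds of depression (OR = 0.12 < 1).

0.124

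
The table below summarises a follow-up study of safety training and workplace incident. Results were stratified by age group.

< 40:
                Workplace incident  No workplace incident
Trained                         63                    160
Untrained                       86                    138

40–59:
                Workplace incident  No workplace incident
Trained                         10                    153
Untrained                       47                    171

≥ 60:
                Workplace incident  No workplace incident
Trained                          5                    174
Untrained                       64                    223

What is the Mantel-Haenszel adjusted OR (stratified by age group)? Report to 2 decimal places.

0.36

OR_MH = Σ(aᵢdᵢ/nᵢ) / Σ(bᵢcᵢ/nᵢ), where nᵢ is the stratum total.
Stratum 1 (< 40): n = 447; a·d/n = 63·138/447 = 19.4497; b·c/n = 160·86/447 = 30.7830
Stratum 2 (40–59): n = 381; a·d/n = 10·171/381 = 4.4882; b·c/n = 153·47/381 = 18.8740
Stratum 3 (≥ 60): n = 466; a·d/n = 5·223/466 = 2.3927; b·c/n = 174·64/466 = 23.8970
OR_MH = (19.4497 + 4.4882 + 2.3927) / (30.7830 + 18.8740 + 23.8970) = 26.3306 / 73.5540 = 0.35798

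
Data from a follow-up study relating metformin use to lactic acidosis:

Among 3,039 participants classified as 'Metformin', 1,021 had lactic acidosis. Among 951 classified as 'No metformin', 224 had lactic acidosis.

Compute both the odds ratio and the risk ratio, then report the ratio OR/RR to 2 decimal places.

From the description: a = 1021, b = 2018, c = 224, d = 727.
OR = (1021·727)/(2018·224) = 742267/452032 = 1.64207
Risk in exposed = 1021/3039 = 0.33597; risk in unexposed = 224/951 = 0.23554; RR = 1.42635
OR/RR = 1.64207 / 1.42635 = 1.15123
The outcome is not rare, so the OR lies further from 1 than the RR.

1.15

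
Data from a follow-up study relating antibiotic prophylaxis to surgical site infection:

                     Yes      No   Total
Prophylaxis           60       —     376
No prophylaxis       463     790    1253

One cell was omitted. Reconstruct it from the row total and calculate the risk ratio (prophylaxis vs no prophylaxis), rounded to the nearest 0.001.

0.432

The missing cell is in the exposed row: 376 − 60 = 316.
So a = 60, b = 316, c = 463, d = 790.
RR = [a/(a+b)] / [c/(c+d)] = (60/376) / (463/1253) = 0.15957/0.36951 = 0.43185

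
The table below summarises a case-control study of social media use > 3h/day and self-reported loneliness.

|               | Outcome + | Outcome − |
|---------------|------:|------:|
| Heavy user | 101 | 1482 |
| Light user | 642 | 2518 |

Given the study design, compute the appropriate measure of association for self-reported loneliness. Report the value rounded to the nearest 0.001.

Cells: a = 101, b = 1482, c = 642, d = 2518.
This is a case-control study: participants were sampled on outcome status, so risks in the source population cannot be estimated directly — relative risk is not valid here. The odds ratio is the appropriate measure.
OR = (a·d)/(b·c) = (101 × 2518) / (1482 × 642) = 254318 / 951444 = 0.26730

0.267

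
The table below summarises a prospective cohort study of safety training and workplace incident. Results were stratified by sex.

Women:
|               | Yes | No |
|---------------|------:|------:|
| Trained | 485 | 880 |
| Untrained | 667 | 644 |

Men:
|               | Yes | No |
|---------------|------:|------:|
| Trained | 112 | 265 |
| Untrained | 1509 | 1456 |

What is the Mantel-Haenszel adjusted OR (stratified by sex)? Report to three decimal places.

0.488

OR_MH = Σ(aᵢdᵢ/nᵢ) / Σ(bᵢcᵢ/nᵢ), where nᵢ is the stratum total.
Stratum 1 (Women): n = 2676; a·d/n = 485·644/2676 = 116.7190; b·c/n = 880·667/2676 = 219.3423
Stratum 2 (Men): n = 3342; a·d/n = 112·1456/3342 = 48.7947; b·c/n = 265·1509/3342 = 119.6544
OR_MH = (116.7190 + 48.7947) / (219.3423 + 119.6544) = 165.5137 / 338.9967 = 0.48825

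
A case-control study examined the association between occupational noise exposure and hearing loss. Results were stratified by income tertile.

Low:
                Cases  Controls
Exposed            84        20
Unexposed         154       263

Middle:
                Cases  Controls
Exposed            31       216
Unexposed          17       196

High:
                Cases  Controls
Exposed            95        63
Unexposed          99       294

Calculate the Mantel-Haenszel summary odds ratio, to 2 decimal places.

OR_MH = Σ(aᵢdᵢ/nᵢ) / Σ(bᵢcᵢ/nᵢ), where nᵢ is the stratum total.
Stratum 1 (Low): n = 521; a·d/n = 84·263/521 = 42.4031; b·c/n = 20·154/521 = 5.9117
Stratum 2 (Middle): n = 460; a·d/n = 31·196/460 = 13.2087; b·c/n = 216·17/460 = 7.9826
Stratum 3 (High): n = 551; a·d/n = 95·294/551 = 50.6897; b·c/n = 63·99/551 = 11.3194
OR_MH = (42.4031 + 13.2087 + 50.6897) / (5.9117 + 7.9826 + 11.3194) = 106.3014 / 25.2137 = 4.21601

4.22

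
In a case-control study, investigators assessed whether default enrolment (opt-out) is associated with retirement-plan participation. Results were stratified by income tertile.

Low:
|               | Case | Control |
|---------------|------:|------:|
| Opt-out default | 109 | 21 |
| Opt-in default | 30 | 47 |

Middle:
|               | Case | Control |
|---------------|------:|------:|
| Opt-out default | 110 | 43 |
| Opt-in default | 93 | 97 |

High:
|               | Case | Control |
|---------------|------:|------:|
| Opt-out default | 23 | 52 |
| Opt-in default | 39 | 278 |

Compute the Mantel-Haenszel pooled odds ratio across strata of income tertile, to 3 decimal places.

OR_MH = Σ(aᵢdᵢ/nᵢ) / Σ(bᵢcᵢ/nᵢ), where nᵢ is the stratum total.
Stratum 1 (Low): n = 207; a·d/n = 109·47/207 = 24.7488; b·c/n = 21·30/207 = 3.0435
Stratum 2 (Middle): n = 343; a·d/n = 110·97/343 = 31.1079; b·c/n = 43·93/343 = 11.6589
Stratum 3 (High): n = 392; a·d/n = 23·278/392 = 16.3112; b·c/n = 52·39/392 = 5.1735
OR_MH = (24.7488 + 31.1079 + 16.3112) / (3.0435 + 11.6589 + 5.1735) = 72.1679 / 19.8758 = 3.63094

3.631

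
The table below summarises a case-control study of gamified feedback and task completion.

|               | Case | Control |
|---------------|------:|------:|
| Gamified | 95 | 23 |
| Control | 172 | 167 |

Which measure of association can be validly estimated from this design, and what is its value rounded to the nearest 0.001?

4.010

Cells: a = 95, b = 23, c = 172, d = 167.
This is a case-control study: participants were sampled on outcome status, so risks in the source population cannot be estimated directly — relative risk is not valid here. The odds ratio is the appropriate measure.
OR = (a·d)/(b·c) = (95 × 167) / (23 × 172) = 15865 / 3956 = 4.01036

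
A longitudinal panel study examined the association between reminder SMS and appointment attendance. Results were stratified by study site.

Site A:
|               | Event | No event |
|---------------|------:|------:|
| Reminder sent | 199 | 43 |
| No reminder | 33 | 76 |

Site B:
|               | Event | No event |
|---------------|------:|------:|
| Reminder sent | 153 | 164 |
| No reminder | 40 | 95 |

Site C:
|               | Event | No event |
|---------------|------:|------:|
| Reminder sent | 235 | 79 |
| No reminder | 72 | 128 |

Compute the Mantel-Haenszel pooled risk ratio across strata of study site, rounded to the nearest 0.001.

2.099

RR_MH = Σ(aᵢ·n₀ᵢ/nᵢ) / Σ(cᵢ·n₁ᵢ/nᵢ), with n₁ᵢ = aᵢ+bᵢ (exposed), n₀ᵢ = cᵢ+dᵢ (unexposed), nᵢ = n₁ᵢ+n₀ᵢ.
Stratum 1 (Site A): n₁ = 242, n₀ = 109, n = 351; a·n₀/n = 199·109/351 = 61.7977; c·n₁/n = 33·242/351 = 22.7521
Stratum 2 (Site B): n₁ = 317, n₀ = 135, n = 452; a·n₀/n = 153·135/452 = 45.6969; c·n₁/n = 40·317/452 = 28.0531
Stratum 3 (Site C): n₁ = 314, n₀ = 200, n = 514; a·n₀/n = 235·200/514 = 91.4397; c·n₁/n = 72·314/514 = 43.9844
RR_MH = (61.7977 + 45.6969 + 91.4397) / (22.7521 + 28.0531 + 43.9844) = 198.9343 / 94.7897 = 2.09869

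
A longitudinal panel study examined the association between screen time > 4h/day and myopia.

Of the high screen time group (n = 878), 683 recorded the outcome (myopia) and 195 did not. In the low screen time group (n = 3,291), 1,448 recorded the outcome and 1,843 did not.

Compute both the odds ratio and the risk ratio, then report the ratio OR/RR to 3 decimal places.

From the description: a = 683, b = 195, c = 1448, d = 1843.
OR = (683·1843)/(195·1448) = 1258769/282360 = 4.45803
Risk in exposed = 683/878 = 0.77790; risk in unexposed = 1448/3291 = 0.43999; RR = 1.76801
OR/RR = 4.45803 / 1.76801 = 2.52149
The outcome is not rare, so the OR lies further from 1 than the RR.

2.521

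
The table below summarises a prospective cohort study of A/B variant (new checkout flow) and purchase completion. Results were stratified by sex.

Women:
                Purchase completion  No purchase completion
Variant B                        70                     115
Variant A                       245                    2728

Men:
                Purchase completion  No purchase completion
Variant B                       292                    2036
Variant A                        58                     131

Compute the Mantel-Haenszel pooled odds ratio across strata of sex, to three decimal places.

1.355

OR_MH = Σ(aᵢdᵢ/nᵢ) / Σ(bᵢcᵢ/nᵢ), where nᵢ is the stratum total.
Stratum 1 (Women): n = 3158; a·d/n = 70·2728/3158 = 60.4687; b·c/n = 115·245/3158 = 8.9218
Stratum 2 (Men): n = 2517; a·d/n = 292·131/2517 = 15.1975; b·c/n = 2036·58/2517 = 46.9162
OR_MH = (60.4687 + 15.1975) / (8.9218 + 46.9162) = 75.6661 / 55.8380 = 1.35510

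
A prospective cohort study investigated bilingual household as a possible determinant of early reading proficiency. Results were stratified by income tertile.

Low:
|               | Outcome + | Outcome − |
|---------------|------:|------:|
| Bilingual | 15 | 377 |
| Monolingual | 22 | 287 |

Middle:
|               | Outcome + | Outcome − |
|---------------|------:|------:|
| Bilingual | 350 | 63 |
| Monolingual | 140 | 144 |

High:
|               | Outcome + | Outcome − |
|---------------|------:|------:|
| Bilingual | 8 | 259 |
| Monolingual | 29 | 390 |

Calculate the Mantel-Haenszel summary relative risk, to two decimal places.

RR_MH = Σ(aᵢ·n₀ᵢ/nᵢ) / Σ(cᵢ·n₁ᵢ/nᵢ), with n₁ᵢ = aᵢ+bᵢ (exposed), n₀ᵢ = cᵢ+dᵢ (unexposed), nᵢ = n₁ᵢ+n₀ᵢ.
Stratum 1 (Low): n₁ = 392, n₀ = 309, n = 701; a·n₀/n = 15·309/701 = 6.6120; c·n₁/n = 22·392/701 = 12.3024
Stratum 2 (Middle): n₁ = 413, n₀ = 284, n = 697; a·n₀/n = 350·284/697 = 142.6112; c·n₁/n = 140·413/697 = 82.9555
Stratum 3 (High): n₁ = 267, n₀ = 419, n = 686; a·n₀/n = 8·419/686 = 4.8863; c·n₁/n = 29·267/686 = 11.2872
RR_MH = (6.6120 + 142.6112 + 4.8863) / (12.3024 + 82.9555 + 11.2872) = 154.1095 / 106.5451 = 1.44642

1.45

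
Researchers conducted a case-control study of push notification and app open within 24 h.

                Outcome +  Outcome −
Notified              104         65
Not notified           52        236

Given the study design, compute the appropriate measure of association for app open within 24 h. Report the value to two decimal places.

Cells: a = 104, b = 65, c = 52, d = 236.
This is a case-control study: participants were sampled on outcome status, so risks in the source population cannot be estimated directly — relative risk is not valid here. The odds ratio is the appropriate measure.
OR = (a·d)/(b·c) = (104 × 236) / (65 × 52) = 24544 / 3380 = 7.26154

7.26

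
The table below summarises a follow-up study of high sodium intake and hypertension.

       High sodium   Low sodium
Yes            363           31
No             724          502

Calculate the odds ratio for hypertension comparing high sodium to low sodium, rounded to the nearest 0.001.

8.119

Reading the table with exposure as columns: a = 363 (High sodium, case), b = 724 (High sodium, non-case), c = 31 (Low sodium, case), d = 502.
OR = (a·d)/(b·c) = (363 × 502) / (724 × 31) = 182226 / 22444 = 8.11914
The odds of hypertension are about 8.12 times as high in the high sodium group.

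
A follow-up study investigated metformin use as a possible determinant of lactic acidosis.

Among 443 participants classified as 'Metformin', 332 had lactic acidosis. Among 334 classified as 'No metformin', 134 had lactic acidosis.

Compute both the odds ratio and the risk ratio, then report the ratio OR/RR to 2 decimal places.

From the description: a = 332, b = 111, c = 134, d = 200.
OR = (332·200)/(111·134) = 66400/14874 = 4.46417
Risk in exposed = 332/443 = 0.74944; risk in unexposed = 134/334 = 0.40120; RR = 1.86800
OR/RR = 4.46417 / 1.86800 = 2.38981
The outcome is not rare, so the OR lies further from 1 than the RR.

2.39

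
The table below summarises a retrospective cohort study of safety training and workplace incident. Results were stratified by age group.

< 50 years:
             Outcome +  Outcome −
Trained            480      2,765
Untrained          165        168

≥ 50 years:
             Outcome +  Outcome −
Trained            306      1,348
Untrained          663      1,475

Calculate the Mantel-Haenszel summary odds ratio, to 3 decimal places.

0.390

OR_MH = Σ(aᵢdᵢ/nᵢ) / Σ(bᵢcᵢ/nᵢ), where nᵢ is the stratum total.
Stratum 1 (< 50 years): n = 3578; a·d/n = 480·168/3578 = 22.5377; b·c/n = 2765·165/3578 = 127.5084
Stratum 2 (≥ 50 years): n = 3792; a·d/n = 306·1475/3792 = 119.0269; b·c/n = 1348·663/3792 = 235.6867
OR_MH = (22.5377 + 119.0269) / (127.5084 + 235.6867) = 141.5646 / 363.1951 = 0.38978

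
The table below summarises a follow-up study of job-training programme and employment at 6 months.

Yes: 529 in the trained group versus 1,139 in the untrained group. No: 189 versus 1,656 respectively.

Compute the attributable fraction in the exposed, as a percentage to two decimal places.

From the description: a = 529, b = 189, c = 1139, d = 1656.
Risk in exposed = 529/718 = 0.73677; risk in unexposed = 1139/2795 = 0.40751.
RR = 0.73677/0.40751 = 1.80796
AR% = (RR − 1)/RR × 100 = (1.80796 − 1)/1.80796 × 100 = 44.6891%

44.69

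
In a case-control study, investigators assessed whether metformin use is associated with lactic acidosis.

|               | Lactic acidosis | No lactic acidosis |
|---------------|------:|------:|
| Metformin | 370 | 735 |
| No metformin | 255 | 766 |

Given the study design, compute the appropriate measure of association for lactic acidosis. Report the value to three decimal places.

1.512

Cells: a = 370, b = 735, c = 255, d = 766.
This is a case-control study: participants were sampled on outcome status, so risks in the source population cannot be estimated directly — relative risk is not valid here. The odds ratio is the appropriate measure.
OR = (a·d)/(b·c) = (370 × 766) / (735 × 255) = 283420 / 187425 = 1.51218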